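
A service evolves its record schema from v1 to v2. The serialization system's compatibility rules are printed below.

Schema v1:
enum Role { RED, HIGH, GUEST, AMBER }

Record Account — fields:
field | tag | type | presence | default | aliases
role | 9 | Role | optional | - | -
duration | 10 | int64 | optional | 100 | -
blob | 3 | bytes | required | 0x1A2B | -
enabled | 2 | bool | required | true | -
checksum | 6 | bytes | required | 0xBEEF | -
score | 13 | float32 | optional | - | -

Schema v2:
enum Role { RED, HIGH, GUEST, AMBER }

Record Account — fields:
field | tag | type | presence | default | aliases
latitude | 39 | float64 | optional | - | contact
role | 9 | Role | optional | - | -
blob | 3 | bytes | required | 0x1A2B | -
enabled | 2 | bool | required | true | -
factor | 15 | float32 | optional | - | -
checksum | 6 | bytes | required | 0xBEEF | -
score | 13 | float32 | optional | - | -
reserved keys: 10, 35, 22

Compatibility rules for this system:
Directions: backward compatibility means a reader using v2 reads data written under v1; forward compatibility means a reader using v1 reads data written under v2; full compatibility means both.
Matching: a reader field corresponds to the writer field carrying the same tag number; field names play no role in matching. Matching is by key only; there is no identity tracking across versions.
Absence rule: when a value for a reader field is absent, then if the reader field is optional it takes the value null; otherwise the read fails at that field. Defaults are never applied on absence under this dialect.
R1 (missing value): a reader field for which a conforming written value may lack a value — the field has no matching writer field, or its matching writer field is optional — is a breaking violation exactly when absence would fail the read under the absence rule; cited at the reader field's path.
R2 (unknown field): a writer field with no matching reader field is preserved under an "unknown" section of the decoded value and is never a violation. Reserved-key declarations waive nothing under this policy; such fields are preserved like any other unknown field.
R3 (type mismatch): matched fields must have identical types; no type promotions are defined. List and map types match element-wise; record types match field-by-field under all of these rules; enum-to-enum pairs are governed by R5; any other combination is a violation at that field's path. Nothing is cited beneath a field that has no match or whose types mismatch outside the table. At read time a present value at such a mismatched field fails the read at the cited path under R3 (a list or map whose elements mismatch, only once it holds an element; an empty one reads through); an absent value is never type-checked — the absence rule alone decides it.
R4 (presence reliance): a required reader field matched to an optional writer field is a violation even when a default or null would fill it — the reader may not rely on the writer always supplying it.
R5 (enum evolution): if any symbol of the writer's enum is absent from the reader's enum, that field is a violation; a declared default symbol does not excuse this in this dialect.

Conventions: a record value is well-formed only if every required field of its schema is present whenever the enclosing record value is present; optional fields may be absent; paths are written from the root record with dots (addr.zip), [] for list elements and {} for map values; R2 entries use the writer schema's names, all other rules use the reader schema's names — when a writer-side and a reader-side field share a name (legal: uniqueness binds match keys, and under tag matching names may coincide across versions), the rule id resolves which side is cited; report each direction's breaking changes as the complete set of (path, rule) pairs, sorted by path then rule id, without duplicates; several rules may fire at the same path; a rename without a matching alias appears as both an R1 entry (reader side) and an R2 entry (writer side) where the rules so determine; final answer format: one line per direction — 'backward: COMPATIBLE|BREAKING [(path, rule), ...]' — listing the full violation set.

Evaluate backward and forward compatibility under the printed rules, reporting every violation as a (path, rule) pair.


the writer's type comes first in each Account pair
checking backward for Account: reader v2 against writer v1:
  no writer field matches reader latitude
  writer optional, Role -> Role: reader role maps from writer role
  writer required, bytes -> bytes: reader blob maps from writer blob
  writer required, bool -> bool: reader enabled maps from writer enabled
  no writer field matches reader factor
  writer required, bytes -> bytes: reader checksum maps from writer checksum
  writer optional, float32 -> float32: reader score maps from writer score
  writer duration: unknown to reader
  => backward verdict for Account: COMPATIBLE, no violations
checking forward for Account: reader v1 against writer v2:
  writer optional, Role -> Role: reader role maps from writer role
  no writer field matches reader duration
  writer required, bytes -> bytes: reader blob maps from writer blob
  writer required, bool -> bool: reader enabled maps from writer enabled
  writer required, bytes -> bytes: reader checksum maps from writer checksum
  writer optional, float32 -> float32: reader score maps from writer score
  writer latitude: unknown to reader
  writer factor: unknown to reader
  => forward verdict for Account: COMPATIBLE, no violations

backward: COMPATIBLE []; forward: COMPATIBLE []


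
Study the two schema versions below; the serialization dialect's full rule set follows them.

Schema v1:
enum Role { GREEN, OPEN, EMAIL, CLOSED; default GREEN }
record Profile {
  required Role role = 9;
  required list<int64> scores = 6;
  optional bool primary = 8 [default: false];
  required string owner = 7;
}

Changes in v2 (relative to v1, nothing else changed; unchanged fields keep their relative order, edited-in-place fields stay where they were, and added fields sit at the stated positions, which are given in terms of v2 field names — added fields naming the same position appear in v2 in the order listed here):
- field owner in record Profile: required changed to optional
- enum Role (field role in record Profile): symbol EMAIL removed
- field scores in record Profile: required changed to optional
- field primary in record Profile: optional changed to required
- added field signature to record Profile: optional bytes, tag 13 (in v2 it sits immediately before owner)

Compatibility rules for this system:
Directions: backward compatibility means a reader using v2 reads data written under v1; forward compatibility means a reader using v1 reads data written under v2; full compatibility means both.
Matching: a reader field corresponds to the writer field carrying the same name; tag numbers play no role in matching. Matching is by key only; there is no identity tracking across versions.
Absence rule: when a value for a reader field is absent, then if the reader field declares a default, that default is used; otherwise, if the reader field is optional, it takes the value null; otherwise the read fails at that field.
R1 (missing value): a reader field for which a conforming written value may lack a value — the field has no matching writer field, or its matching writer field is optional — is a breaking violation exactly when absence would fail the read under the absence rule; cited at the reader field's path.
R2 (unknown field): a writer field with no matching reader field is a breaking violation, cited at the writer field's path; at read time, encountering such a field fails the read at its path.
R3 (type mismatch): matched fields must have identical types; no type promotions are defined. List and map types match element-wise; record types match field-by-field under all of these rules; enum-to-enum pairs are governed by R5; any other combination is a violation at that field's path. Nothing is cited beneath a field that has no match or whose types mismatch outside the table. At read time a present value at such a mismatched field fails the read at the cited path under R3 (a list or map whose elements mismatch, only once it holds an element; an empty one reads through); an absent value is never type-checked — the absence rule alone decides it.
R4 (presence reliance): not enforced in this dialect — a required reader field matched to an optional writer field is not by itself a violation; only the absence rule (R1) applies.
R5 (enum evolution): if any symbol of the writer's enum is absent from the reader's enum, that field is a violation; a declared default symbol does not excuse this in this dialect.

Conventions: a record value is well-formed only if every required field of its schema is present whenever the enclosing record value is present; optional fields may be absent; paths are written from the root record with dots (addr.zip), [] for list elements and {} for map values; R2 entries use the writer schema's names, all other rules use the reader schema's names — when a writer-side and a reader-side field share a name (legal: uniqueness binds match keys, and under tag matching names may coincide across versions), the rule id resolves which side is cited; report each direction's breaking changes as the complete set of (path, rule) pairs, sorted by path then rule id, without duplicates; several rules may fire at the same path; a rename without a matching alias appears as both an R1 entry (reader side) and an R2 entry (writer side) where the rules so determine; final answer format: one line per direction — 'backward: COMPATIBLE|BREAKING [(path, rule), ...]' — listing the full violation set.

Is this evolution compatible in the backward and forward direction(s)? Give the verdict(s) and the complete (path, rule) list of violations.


backward: BREAKING [(role, R5)]; forward: BREAKING [(owner, R1), (scores, R1), (signature, R2)]

each type pair in Profile: writer, then reader
backward on Profile — v2 reading data written by v1:
  role <- role (Role -> Role, writer required)
  scores <- scores (list<int64> -> list<int64>, writer required)
  primary <- primary (bool -> bool, writer optional)
  no writer field matches reader signature
  owner <- owner (string -> string, writer required)
  violation R5 at role
  => backward: BREAKING (1)
forward on Profile — v1 reading data written by v2:
  role <- role (Role -> Role, writer required)
  scores <- scores (list<int64> -> list<int64>, writer optional)
  primary <- primary (bool -> bool, writer required)
  owner <- owner (string -> string, writer optional)
  leftover writer field: signature
  violation R1 at owner
  violation R1 at scores
  violation R2 at signature
  => forward: BREAKING (3)


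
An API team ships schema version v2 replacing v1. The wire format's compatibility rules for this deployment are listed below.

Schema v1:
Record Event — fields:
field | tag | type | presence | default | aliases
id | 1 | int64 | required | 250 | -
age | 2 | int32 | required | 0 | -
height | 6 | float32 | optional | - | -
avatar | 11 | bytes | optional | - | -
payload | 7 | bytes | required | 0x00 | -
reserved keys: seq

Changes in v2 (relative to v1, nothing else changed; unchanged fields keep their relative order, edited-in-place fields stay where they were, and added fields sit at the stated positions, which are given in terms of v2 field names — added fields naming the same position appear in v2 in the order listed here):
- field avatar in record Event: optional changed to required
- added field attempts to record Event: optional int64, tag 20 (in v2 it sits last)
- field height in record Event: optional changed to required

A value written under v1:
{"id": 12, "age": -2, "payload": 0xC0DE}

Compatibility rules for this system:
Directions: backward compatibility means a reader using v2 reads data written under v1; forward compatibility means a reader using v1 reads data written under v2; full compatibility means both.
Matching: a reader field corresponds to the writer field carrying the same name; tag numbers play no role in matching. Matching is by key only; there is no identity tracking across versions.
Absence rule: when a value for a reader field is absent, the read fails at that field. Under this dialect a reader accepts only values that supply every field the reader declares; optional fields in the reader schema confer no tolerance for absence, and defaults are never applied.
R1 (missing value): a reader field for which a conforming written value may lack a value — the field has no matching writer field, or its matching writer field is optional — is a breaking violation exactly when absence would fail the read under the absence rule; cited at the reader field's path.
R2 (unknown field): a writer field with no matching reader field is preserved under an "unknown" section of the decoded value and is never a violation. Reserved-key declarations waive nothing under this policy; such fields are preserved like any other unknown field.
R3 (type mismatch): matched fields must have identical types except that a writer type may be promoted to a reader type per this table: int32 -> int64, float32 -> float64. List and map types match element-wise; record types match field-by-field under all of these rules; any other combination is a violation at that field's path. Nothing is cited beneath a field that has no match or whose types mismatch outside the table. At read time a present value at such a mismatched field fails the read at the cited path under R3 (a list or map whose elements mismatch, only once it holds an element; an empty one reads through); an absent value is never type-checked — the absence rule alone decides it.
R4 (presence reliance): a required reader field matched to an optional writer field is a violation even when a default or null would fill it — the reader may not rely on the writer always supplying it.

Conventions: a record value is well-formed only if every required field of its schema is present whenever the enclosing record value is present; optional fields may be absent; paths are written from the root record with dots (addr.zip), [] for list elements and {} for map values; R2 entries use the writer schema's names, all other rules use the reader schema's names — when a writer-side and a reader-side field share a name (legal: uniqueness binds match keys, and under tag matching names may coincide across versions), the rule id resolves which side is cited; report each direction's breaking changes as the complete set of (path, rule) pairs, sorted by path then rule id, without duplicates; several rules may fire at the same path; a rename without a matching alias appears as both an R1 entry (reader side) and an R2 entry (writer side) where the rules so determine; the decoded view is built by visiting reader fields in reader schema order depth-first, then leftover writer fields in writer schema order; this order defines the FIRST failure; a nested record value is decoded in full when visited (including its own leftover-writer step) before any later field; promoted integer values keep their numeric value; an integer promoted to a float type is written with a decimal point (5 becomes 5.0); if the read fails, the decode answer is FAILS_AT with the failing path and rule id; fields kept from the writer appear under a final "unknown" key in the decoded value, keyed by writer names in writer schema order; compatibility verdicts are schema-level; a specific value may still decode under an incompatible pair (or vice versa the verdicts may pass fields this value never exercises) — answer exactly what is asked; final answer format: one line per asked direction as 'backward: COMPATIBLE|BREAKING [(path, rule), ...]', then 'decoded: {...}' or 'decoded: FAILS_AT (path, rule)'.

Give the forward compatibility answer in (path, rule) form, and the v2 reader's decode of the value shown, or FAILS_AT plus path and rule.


forward: COMPATIBLE []; decoded: FAILS_AT (height, R1)

the writer's type comes first in each Event pair
forward analysis of Event with v1 as reader and v2 as writer:
  id <- id (int64 -> int64, writer required)
  age <- age (int32 -> int32, writer required)
  height <- height (float32 -> float32, writer required)
  avatar <- avatar (bytes -> bytes, writer required)
  payload <- payload (bytes -> bytes, writer required)
  leftover writer field: attempts
  => forward: COMPATIBLE
migrating the Event value to v2:
  id := 12
  age := -2
  read fails at height under R1 (no fill)
  => FAILS_AT (height, R1)
the other Event changes do not affect what is asked:
  added field attempts to record Event: optional int64, tag 20 (in v2 it sits last) -> affects backward compatibility only, which is not asked


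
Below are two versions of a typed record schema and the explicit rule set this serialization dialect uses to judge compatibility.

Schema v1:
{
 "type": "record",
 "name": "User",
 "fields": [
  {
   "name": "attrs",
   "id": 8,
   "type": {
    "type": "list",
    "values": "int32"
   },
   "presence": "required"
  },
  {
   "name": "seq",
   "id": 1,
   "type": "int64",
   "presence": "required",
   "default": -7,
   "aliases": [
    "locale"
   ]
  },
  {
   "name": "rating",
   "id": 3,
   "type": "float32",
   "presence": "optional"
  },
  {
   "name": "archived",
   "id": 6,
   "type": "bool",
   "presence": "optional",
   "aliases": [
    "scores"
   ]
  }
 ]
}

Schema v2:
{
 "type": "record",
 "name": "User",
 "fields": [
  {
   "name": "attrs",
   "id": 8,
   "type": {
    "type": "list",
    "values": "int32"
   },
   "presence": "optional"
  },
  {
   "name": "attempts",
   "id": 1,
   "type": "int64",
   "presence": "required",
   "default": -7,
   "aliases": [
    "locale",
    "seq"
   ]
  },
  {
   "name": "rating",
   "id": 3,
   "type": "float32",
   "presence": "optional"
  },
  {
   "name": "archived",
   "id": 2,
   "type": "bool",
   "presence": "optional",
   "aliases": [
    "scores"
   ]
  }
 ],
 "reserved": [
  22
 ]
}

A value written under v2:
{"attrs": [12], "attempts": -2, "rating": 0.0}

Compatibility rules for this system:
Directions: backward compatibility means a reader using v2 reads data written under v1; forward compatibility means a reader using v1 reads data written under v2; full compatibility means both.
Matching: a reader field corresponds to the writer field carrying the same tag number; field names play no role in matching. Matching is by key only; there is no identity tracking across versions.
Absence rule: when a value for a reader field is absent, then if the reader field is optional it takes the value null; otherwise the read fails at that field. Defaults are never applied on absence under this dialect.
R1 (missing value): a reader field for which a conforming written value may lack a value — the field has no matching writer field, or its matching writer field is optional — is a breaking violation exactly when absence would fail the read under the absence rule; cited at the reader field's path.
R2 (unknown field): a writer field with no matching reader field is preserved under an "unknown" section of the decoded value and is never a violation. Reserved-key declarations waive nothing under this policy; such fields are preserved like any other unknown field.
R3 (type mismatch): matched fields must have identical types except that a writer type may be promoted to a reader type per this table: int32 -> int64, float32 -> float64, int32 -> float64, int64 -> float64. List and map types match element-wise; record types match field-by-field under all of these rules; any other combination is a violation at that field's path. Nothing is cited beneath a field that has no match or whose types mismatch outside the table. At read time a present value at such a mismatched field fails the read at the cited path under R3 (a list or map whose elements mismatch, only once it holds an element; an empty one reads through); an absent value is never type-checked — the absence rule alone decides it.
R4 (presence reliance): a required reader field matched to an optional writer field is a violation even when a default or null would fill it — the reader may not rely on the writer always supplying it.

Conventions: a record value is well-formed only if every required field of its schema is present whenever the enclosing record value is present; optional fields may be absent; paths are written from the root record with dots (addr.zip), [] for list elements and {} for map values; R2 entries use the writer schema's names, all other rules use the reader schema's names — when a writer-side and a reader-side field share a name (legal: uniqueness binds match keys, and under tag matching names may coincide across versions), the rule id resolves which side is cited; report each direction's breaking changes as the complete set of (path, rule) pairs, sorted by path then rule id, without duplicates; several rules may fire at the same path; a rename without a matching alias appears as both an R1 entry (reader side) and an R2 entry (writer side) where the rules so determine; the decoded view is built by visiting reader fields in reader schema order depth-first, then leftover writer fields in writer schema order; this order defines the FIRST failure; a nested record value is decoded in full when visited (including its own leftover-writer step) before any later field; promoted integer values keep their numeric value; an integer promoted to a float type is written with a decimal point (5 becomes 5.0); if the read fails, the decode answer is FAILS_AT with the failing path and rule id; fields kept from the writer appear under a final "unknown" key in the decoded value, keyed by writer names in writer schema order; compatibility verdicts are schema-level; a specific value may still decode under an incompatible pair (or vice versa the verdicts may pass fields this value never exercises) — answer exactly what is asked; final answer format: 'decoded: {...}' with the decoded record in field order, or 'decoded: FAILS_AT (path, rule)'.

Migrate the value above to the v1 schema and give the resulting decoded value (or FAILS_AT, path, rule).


decoded: {"attrs": [12], "seq": -2, "rating": 0.0, "archived": null}

arrows below run writer -> reader for User
decode (reader v1):
  attrs := [12]
  seq := -2 (from writer attempts)
  rating := 0.0
  archived := null (absent, optional -> null)
  => decoded: {"attrs": [12], "seq": -2, "rating": 0.0, "archived": null}
checking off the User differences that do not matter here:
  field archived in record User: tag 6 changed to 2 -> inert under this dialect — no rule fires on User and the result does not move
  field attrs in record User: required changed to optional -> affects the rule determinations only; this particular User value decodes identically
  renamed field seq to attempts in record User (alias seq declared on the renamed field) -> inert under this dialect — no rule fires on User and the result does not move


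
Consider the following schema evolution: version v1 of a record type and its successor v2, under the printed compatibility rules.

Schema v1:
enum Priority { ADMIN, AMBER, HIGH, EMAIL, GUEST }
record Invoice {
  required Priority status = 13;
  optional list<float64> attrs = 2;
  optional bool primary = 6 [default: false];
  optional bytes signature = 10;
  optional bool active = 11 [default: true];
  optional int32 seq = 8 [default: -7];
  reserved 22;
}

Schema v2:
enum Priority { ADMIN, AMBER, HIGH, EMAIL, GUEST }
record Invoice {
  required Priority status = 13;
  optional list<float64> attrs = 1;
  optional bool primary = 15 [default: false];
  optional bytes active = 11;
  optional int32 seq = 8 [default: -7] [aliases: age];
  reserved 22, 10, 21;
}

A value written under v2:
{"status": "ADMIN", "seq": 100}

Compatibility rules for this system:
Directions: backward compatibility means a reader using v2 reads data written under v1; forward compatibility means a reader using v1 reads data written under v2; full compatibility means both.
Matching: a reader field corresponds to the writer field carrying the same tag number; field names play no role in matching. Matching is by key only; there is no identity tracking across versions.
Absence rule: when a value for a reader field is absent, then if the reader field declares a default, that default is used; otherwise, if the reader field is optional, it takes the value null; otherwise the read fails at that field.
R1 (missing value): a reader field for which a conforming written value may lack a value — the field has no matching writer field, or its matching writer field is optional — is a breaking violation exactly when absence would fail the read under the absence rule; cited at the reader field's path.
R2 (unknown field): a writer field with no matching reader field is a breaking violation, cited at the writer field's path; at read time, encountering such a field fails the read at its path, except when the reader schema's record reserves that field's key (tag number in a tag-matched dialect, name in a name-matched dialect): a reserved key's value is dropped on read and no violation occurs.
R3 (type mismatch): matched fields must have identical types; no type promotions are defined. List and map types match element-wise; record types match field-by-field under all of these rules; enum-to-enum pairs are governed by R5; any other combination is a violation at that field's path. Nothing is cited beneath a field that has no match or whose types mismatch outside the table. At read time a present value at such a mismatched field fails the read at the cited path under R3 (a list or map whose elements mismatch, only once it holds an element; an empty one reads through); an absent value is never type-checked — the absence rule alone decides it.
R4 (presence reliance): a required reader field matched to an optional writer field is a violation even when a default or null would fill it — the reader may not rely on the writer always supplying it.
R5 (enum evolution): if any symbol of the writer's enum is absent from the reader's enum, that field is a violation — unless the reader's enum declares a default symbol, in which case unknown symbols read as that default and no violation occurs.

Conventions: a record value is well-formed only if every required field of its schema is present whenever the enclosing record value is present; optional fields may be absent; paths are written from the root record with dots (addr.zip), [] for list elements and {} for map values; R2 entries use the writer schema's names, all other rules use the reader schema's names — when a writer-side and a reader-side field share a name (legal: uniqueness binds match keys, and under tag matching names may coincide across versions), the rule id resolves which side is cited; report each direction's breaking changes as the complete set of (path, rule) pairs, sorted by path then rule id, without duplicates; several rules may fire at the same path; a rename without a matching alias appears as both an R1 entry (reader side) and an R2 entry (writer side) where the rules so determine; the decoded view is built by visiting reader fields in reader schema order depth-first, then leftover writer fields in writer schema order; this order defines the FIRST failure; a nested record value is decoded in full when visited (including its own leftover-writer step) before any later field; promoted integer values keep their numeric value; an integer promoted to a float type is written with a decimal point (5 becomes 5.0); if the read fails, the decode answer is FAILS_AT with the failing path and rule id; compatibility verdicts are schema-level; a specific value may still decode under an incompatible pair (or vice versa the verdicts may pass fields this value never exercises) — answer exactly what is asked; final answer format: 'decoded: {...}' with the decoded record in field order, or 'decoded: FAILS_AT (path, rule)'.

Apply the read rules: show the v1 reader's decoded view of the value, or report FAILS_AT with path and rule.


each type pair in Invoice: writer, then reader
decoding the Invoice value with the v1 reader:
  status := "ADMIN"
  attrs := null (missing; optional => null)
  primary := false (missing; default applied)
  signature := null (missing; optional => null)
  active := true (missing; default applied)
  seq := 100
  => decoded: {"status": "ADMIN", "attrs": null, "primary": false, "signature": null, "active": true, "seq": 100}
the other Invoice changes do not affect what is asked:
  removed field signature from record Invoice (its key 10 joins the reserved list) -> inert under this dialect — no rule fires on Invoice and the result does not move
  field active in record Invoice: type bool changed to bytes (its default is dropped) -> changes Invoice's schema-level verdicts only — the decode of this value is the same
  field attrs in record Invoice: tag 2 changed to 1 -> changes Invoice's schema-level verdicts only — the decode of this value is the same
  field primary in record Invoice: tag 6 changed to 15 -> changes Invoice's schema-level verdicts only — the decode of this value is the same

decoded: {"status": "ADMIN", "attrs": null, "primary": false, "signature": null, "active": true, "seq": 100}


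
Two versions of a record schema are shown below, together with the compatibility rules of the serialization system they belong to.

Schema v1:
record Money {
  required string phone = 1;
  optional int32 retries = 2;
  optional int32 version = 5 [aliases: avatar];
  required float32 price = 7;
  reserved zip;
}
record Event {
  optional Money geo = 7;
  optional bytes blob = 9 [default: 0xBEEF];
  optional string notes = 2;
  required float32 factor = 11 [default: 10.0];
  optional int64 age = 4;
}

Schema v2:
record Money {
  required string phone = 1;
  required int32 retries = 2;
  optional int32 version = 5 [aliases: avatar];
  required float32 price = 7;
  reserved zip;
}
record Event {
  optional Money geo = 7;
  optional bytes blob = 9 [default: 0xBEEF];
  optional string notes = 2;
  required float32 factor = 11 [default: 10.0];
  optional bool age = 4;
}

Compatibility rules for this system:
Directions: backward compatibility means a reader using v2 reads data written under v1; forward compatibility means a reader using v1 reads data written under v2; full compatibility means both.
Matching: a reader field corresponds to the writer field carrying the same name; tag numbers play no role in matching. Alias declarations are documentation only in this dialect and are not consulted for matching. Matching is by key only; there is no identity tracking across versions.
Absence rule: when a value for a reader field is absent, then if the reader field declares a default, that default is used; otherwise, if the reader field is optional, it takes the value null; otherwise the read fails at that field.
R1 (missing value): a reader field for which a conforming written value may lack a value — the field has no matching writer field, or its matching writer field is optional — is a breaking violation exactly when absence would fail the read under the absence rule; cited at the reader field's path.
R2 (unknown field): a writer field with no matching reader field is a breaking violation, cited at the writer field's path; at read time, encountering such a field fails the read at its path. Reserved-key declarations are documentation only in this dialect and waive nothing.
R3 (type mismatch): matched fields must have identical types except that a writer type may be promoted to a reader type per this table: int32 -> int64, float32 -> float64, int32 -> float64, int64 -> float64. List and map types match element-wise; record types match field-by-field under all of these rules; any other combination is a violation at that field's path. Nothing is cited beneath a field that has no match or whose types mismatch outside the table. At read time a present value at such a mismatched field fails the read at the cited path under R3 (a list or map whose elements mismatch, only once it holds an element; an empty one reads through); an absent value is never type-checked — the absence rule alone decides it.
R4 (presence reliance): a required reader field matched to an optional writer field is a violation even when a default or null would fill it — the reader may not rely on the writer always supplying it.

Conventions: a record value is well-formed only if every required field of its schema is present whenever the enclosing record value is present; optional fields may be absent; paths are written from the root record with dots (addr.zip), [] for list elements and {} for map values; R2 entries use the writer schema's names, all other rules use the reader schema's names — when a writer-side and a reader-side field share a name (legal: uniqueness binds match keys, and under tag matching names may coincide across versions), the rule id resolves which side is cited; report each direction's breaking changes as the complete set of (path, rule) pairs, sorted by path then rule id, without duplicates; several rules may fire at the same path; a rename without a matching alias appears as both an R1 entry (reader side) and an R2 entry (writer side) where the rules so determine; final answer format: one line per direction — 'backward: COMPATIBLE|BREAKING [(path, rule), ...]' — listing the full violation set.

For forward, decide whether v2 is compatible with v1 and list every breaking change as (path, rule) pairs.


forward: BREAKING [(age, R3)]

in Event below, arrows point writer -> reader
forward analysis of Event with v1 as reader and v2 as writer:
  geo: Money -> Money, writer optional; from geo
  blob: bytes -> bytes, writer optional; from blob
  notes: string -> string, writer optional; from notes
  factor: float32 -> float32, writer required; from factor
  age: bool -> int64, writer optional; from age
  geo.phone: string -> string, writer required; from geo.phone
  geo.retries: int32 -> int32, writer required; from geo.retries
  geo.version: int32 -> int32, writer optional; from geo.version
  geo.price: float32 -> float32, writer required; from geo.price
  rule R3 violated at age
  => 1 violation(s): forward is BREAKING for Event
checking off the Event differences that do not matter here:
  field retries in record Money: optional changed to required -> matters only for Event's backward compatibility — outside the asked direction


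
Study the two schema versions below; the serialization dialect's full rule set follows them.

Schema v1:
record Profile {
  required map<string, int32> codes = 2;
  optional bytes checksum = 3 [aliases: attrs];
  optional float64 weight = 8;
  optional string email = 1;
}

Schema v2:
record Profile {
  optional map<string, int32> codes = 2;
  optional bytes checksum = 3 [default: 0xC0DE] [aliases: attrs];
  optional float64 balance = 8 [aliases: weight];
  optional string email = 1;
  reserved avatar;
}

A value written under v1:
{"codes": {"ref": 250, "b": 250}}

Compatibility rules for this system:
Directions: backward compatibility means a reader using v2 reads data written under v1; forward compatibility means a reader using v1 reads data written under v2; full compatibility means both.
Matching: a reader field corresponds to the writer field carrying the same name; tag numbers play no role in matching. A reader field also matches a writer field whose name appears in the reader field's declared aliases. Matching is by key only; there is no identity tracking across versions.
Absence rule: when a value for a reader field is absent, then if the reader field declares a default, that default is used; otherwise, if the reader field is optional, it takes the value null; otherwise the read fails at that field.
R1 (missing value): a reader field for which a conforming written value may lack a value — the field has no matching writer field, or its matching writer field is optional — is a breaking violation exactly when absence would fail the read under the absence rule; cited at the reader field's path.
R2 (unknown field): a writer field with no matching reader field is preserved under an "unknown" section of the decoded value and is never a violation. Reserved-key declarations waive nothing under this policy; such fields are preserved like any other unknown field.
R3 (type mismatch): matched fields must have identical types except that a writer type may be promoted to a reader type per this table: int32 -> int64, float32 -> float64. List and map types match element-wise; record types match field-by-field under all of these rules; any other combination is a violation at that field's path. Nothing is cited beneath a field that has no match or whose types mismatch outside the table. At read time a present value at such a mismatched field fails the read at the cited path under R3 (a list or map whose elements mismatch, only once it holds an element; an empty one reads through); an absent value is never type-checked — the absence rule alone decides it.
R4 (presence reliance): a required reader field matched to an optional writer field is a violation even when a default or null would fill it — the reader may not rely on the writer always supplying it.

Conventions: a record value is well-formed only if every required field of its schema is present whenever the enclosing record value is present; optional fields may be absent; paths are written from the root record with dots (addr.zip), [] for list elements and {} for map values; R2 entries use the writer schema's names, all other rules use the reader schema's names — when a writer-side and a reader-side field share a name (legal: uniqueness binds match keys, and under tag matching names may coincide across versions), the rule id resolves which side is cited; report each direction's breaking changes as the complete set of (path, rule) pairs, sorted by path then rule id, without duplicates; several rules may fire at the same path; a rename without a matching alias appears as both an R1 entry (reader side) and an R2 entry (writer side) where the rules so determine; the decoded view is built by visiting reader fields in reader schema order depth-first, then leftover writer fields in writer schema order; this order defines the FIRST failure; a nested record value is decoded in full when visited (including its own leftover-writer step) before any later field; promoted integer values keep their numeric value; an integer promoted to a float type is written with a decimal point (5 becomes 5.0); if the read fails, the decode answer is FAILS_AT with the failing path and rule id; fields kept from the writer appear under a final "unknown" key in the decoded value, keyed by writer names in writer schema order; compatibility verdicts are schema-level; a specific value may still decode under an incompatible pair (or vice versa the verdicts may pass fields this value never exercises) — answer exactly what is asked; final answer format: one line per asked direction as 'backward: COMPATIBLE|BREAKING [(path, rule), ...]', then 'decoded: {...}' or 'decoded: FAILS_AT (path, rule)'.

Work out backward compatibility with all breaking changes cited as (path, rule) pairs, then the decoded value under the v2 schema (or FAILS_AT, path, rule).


each type pair in Profile: writer, then reader
backward analysis of Profile with v2 as reader and v1 as writer:
  codes <- codes (map<string, int32> -> map<string, int32>, writer required)
  checksum <- checksum (bytes -> bytes, writer optional)
  balance <- weight (float64 -> float64, writer optional)
  email <- email (string -> string, writer optional)
  => backward: COMPATIBLE
decode walk for Profile under reader schema v2:
  codes := {"ref": 250, "b": 250}
  checksum := 0xC0DE (absent -> default)
  balance := null (absent, optional -> null)
  email := null (absent, optional -> null)
  => decoded: {"codes": {"ref": 250, "b": 250}, "checksum": 0xC0DE, "balance": null, "email": null}
remaining Profile differences; none change what is asked:
  field codes in record Profile: required changed to optional -> fires only in the forward direction of Profile, which is not asked here

backward: COMPATIBLE []; decoded: {"codes": {"ref": 250, "b": 250}, "checksum": 0xC0DE, "balance": null, "email": null}


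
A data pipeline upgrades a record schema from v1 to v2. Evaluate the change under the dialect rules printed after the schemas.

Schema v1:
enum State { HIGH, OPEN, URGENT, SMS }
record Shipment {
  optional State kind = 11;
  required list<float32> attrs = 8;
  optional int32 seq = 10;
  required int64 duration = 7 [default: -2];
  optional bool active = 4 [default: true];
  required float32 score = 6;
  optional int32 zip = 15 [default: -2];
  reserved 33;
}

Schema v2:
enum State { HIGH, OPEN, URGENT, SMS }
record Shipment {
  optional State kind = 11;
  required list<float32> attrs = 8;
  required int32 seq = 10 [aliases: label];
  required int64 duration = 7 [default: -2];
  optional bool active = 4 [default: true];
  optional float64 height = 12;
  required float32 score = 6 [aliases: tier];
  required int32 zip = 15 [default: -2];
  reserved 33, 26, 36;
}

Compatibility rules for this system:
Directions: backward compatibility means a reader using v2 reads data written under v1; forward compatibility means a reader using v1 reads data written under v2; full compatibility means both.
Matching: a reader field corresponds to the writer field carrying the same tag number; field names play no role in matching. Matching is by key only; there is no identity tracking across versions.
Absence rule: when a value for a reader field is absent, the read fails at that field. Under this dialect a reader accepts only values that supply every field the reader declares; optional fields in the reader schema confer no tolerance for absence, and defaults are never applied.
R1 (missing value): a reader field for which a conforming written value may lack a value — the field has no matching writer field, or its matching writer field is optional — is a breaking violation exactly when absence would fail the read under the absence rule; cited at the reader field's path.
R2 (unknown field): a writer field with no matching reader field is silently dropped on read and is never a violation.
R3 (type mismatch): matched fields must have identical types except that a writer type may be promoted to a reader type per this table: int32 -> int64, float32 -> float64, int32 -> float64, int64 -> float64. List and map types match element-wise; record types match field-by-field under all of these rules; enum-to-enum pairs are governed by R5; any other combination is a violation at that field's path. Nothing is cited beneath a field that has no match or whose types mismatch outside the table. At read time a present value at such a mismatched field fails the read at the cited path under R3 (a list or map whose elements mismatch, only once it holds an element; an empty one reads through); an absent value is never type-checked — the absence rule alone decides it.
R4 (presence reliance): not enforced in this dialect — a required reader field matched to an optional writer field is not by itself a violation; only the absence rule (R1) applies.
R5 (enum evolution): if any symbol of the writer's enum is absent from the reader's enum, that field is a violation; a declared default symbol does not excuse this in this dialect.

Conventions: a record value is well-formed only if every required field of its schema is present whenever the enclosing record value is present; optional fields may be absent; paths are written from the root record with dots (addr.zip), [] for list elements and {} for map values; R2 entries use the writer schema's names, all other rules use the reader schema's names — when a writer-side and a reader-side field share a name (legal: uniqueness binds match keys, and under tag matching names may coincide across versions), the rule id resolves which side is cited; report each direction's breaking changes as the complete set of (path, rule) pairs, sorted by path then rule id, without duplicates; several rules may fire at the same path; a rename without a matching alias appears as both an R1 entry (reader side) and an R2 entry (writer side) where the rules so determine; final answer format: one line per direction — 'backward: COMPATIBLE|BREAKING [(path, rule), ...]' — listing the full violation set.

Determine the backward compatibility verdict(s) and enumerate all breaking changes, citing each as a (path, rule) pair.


backward: BREAKING [(active, R1), (height, R1), (kind, R1), (seq, R1), (zip, R1)]

each type pair in Shipment: writer, then reader
backward analysis of Shipment with v2 as reader and v1 as writer:
  kind <- kind (State -> State, writer optional)
  attrs <- attrs (list<float32> -> list<float32>, writer required)
  seq <- seq (int32 -> int32, writer optional)
  duration <- duration (int64 -> int64, writer required)
  active <- active (bool -> bool, writer optional)
  height: no writer match
  score <- score (float32 -> float32, writer required)
  zip <- zip (int32 -> int32, writer optional)
  R1 fires at active
  R1 fires at height
  R1 fires at kind
  R1 fires at seq
  R1 fires at zip
  backward on Shipment therefore BREAKING (5)
the other Shipment changes do not affect what is asked:
  field zip in record Shipment: optional changed to required -> affects forward compatibility only, which is not asked
  field seq in record Shipment: optional changed to required -> affects forward compatibility only, which is not asked
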